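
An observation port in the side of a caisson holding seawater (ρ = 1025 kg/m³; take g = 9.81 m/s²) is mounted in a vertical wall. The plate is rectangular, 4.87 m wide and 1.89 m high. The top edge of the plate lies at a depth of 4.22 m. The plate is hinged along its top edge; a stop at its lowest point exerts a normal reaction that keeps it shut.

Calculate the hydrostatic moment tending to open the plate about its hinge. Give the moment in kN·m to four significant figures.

M ≈ 479.3 kN·m

γ = ρg = 1025 × 9.81 / 1000 = 10.05525 kN/m³.
The centroid lies 1.89/2 = 0.945 m below the top edge, so the centroid depth is h_c = 4.22 + 0.945 = 5.165 m.
A = 4.87 × 1.89 = 9.2043 m².
Resultant F = γ·h_c·A = 10.05525 × 5.165 × 9.2043 = 478.029 kN.
I_c = b·h³/12 = 4.87 × 1.89³/12 = 2.73989 m⁴.
Centre of pressure: y_p = y_c + I_c/(y_c·A) = 5.165 + 2.73989/(5.165 × 9.2043) = 5.165 + 0.0576331 = 5.22263 m along the plane.
The resultant acts 0.945 + 0.0576331 = 1.00263 m (along the plate) below the hinge at the top edge, so the moment about the hinge is M = F × 1.00263 = 478.029 × 1.00263 = 479.286 kN·m.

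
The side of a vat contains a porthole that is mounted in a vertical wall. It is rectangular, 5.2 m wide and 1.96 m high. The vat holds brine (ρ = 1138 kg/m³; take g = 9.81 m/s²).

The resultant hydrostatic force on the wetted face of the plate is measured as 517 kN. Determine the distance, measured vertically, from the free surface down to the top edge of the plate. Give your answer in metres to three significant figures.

γ = ρg = 1138 × 9.81 / 1000 = 11.16378 kN/m³.
A = 5.2 × 1.96 = 10.192 m².
From F = γ·h_c·A, the centroid depth is h_c = 517/(11.16378 × 10.192) = 4.54381 m.
The centroid lies 1.96/2 = 0.98 m below the top edge, so the top edge sits at h_top = 4.54381 − 0.98 = 3.56381 m below the surface.

d_top ≈ 3.56 m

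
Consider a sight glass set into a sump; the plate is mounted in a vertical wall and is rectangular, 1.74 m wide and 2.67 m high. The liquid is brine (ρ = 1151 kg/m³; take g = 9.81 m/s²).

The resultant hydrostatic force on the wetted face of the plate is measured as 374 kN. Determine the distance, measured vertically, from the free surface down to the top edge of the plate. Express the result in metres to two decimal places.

d_top ≈ 5.79 m

γ = ρg = 1151 × 9.81 / 1000 = 11.29131 kN/m³.
A = 1.74 × 2.67 = 4.6458 m².
From F = γ·h_c·A, the centroid depth is h_c = 374/(11.29131 × 4.6458) = 7.12963 m.
The centroid lies 2.67/2 = 1.335 m below the top edge, so the top edge sits at h_top = 7.12963 − 1.335 = 5.79463 m below the surface.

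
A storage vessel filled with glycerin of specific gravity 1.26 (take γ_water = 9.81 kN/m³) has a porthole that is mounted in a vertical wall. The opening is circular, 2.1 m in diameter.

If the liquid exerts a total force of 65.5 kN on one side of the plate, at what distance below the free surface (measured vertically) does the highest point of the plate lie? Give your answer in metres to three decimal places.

γ = 1.26 × 9.81 = 12.3606 kN/m³.
A = π(1.05)² = 3.46361 m².
From F = γ·h_c·A, the centroid depth is h_c = 65.5/(12.3606 × 3.46361) = 1.52993 m.
The centroid is at the centre, 1.05 m below the top of the plate, so the highest point sits at h_top = 1.52993 − 1.05 = 0.47993 m below the surface.

d_top ≈ 0.480 m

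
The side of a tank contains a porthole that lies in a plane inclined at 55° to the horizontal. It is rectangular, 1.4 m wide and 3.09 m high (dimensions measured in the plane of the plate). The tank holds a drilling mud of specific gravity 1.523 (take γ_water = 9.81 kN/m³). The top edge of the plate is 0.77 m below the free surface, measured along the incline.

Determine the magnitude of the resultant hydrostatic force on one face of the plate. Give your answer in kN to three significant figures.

γ = 1.523 × 9.81 = 14.94063 kN/m³.
Let θ = 55° be the plate's angle to the horizontal; measure y along the incline from where the plane meets the free surface. Vertical depth h = y·sinθ with sinθ = 0.819152.
The centroid lies 3.09/2 = 1.545 m below the top edge, so y_c = 0.77 + 1.545 = 2.315 m and h_c = 2.315 × 0.819152 = 1.89634 m.
A = 1.4 × 3.09 = 4.326 m².
Resultant F = γ·h_c·A = 14.94063 × 1.89634 × 4.326 = 122.566 kN.

F ≈ 123 kN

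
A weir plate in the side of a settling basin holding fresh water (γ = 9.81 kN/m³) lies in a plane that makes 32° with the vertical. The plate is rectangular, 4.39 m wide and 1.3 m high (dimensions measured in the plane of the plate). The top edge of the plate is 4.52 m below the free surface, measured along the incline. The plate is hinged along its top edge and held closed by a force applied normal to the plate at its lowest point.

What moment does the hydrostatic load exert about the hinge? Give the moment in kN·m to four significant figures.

γ = 9.81 kN/m³.
The plate makes 32° with the vertical, i.e. θ = 90° − 32° = 58° to the horizontal. Measuring y along the incline from the free-surface line, vertical depth h = y·sinθ with sinθ = 0.848048.
The centroid lies 1.3/2 = 0.65 m below the top edge, so y_c = 4.52 + 0.65 = 5.17 m and h_c = 5.17 × 0.848048 = 4.38441 m.
A = 4.39 × 1.3 = 5.707 m².
Resultant F = γ·h_c·A = 9.81 × 4.38441 × 5.707 = 245.464 kN.
I_c = b·h³/12 = 4.39 × 1.3³/12 = 0.803736 m⁴.
Centre of pressure: y_p = y_c + I_c/(y_c·A) = 5.17 + 0.803736/(5.17 × 5.707) = 5.17 + 0.0272405 = 5.19724 m along the plane.
The resultant acts 0.65 + 0.0272405 = 0.677241 m (along the plate) below the hinge at the top edge, so the moment about the hinge is M = F × 0.677241 = 245.464 × 0.677241 = 166.238 kN·m.

M ≈ 166.2 kN·m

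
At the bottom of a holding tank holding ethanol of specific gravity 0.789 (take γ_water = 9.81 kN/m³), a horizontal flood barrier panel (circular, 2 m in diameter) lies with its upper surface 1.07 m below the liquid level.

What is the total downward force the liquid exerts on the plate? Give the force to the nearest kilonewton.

F ≈ 26 kN

γ = 0.789 × 9.81 = 7.74009 kN/m³.
The plate is horizontal, so pressure is uniform at p = γ·h = 7.74009 × 1.07 = 8.2819 kN/m².
A = π(1)² = 3.14159 m².
F = p·A = 8.2819 × 3.14159 = 26.0183 kN.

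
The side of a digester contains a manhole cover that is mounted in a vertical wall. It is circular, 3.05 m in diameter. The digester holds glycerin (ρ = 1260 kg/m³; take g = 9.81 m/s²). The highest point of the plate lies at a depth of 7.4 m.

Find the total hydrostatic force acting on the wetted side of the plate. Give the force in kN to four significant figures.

γ = ρg = 1260 × 9.81 / 1000 = 12.3606 kN/m³.
The centroid is at the centre, 1.525 m below the top of the plate, so the centroid depth is h_c = 7.4 + 1.525 = 8.925 m.
A = π(1.525)² = 7.30617 m².
Resultant F = γ·h_c·A = 12.3606 × 8.925 × 7.30617 = 806.005 kN.

F ≈ 806.0 kN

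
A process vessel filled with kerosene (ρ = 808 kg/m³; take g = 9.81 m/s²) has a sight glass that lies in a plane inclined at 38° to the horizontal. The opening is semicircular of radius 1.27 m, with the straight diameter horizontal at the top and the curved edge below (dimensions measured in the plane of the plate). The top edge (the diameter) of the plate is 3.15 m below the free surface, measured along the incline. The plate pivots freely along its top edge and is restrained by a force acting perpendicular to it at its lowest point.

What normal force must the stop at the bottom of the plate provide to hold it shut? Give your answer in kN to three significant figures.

P ≈ 20.5 kN

γ = ρg = 808 × 9.81 / 1000 = 7.92648 kN/m³.
Let θ = 38° be the plate's angle to the horizontal; measure y along the incline from where the plane meets the free surface. Vertical depth h = y·sinθ with sinθ = 0.615661.
The centroid of a semicircle lies 4r/(3π) = 0.539005 m from the diameter, here below the top edge, so y_c = 3.15 + 0.539005 = 3.689 m and h_c = 3.689 × 0.615661 = 2.27117 m.
A = πr²/2 = π × 1.27²/2 = 2.53354 m².
Resultant F = γ·h_c·A = 7.92648 × 2.27117 × 2.53354 = 45.6098 kN.
I_c = (π/8 − 8/(9π))·r⁴ = 0.109757 × 1.27⁴ = 0.285527 m⁴.
Centre of pressure: y_p = y_c + I_c/(y_c·A) = 3.689 + 0.285527/(3.689 × 2.53354) = 3.689 + 0.03055 = 3.71955 m along the plane.
The resultant acts 0.539005 + 0.03055 = 0.569555 m (along the plate) below the hinge at the top edge, so the moment about the hinge is M = F × 0.569555 = 45.6098 × 0.569555 = 25.9773 kN·m.
A normal force at the bottom, 1.27 m from the hinge, must supply this moment: P = 25.9773/1.27 = 20.4546 kN.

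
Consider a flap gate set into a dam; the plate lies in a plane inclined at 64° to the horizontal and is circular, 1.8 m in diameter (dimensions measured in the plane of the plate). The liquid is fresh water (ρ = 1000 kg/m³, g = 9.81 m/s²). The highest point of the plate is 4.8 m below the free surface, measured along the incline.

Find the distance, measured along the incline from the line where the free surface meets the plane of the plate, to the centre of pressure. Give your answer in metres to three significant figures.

γ = ρg = 1000 × 9.81 = 9810 N/m³ = 9.81 kN/m³.
Let θ = 64° be the plate's angle to the horizontal; measure y along the incline from where the plane meets the free surface. Vertical depth h = y·sinθ with sinθ = 0.898794.
The centroid is at the centre, 0.9 m below the top of the plate, so y_c = 4.8 + 0.9 = 5.7 m and h_c = 5.7 × 0.898794 = 5.12313 m.
A = π(0.9)² = 2.54469 m².
Resultant F = γ·h_c·A = 9.81 × 5.12313 × 2.54469 = 127.891 kN.
I_c = πr⁴/4 = π × 0.9⁴/4 = 0.5153 m⁴.
Centre of pressure: y_p = y_c + I_c/(y_c·A) = 5.7 + 0.5153/(5.7 × 2.54469) = 5.7 + 0.0355263 = 5.73553 m along the plane.

y_p = 5.74 m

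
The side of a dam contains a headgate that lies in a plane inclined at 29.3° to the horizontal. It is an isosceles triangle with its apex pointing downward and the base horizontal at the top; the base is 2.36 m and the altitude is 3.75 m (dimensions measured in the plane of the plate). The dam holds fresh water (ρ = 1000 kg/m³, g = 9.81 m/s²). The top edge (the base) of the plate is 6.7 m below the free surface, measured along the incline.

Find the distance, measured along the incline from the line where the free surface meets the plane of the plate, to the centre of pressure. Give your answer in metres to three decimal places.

y_p = 8.048 m

γ = ρg = 1000 × 9.81 = 9810 N/m³ = 9.81 kN/m³.
Let θ = 29.3° be the plate's angle to the horizontal; measure y along the incline from where the plane meets the free surface. Vertical depth h = y·sinθ with sinθ = 0.489382.
With the apex down, the centroid sits h/3 = 3.75/3 = 1.25 m below the base (the top edge), so y_c = 6.7 + 1.25 = 7.95 m and h_c = 7.95 × 0.489382 = 3.89059 m.
A = ½ × 2.36 × 3.75 = 4.425 m².
Resultant F = γ·h_c·A = 9.81 × 3.89059 × 4.425 = 168.888 kN.
I_c = b·h³/36 = 2.36 × 3.75³/36 = 3.45703 m⁴.
Centre of pressure: y_p = y_c + I_c/(y_c·A) = 7.95 + 3.45703/(7.95 × 4.425) = 7.95 + 0.0982704 = 8.04827 m along the plane.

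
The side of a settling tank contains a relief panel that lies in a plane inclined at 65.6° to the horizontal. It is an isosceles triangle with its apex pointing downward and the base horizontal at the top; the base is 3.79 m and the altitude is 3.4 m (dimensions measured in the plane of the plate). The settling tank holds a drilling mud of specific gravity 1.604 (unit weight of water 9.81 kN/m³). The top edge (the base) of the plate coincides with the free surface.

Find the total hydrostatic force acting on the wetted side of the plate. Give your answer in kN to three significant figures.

F ≈ 105 kN

γ = 1.604 × 9.81 = 15.73524 kN/m³.
Let θ = 65.6° be the plate's angle to the horizontal; measure y along the incline from where the plane meets the free surface. Vertical depth h = y·sinθ with sinθ = 0.910684.
With the apex down, the centroid sits h/3 = 3.4/3 = 1.13333 m below the base (the top edge), so y_c = 1.13333 m and h_c = 1.13333 × 0.910684 = 1.03211 m.
A = ½ × 3.79 × 3.4 = 6.443 m².
Resultant F = γ·h_c·A = 15.73524 × 1.03211 × 6.443 = 104.638 kN.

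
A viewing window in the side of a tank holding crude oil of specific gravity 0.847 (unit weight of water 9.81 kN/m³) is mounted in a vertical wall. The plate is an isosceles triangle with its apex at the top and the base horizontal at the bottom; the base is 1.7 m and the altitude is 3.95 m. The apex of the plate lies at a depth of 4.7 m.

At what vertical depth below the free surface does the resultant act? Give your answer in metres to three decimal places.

γ = 0.847 × 9.81 = 8.30907 kN/m³.
With the apex up, the centroid sits 2h/3 = 2 × 3.95/3 = 2.63333 m below the apex, so the centroid depth is h_c = 4.7 + 2.63333 = 7.33333 m.
A = ½ × 1.7 × 3.95 = 3.3575 m².
Resultant F = γ·h_c·A = 8.30907 × 7.33333 × 3.3575 = 204.583 kN.
I_c = b·h³/36 = 1.7 × 3.95³/36 = 2.9103 m⁴.
Centre of pressure: y_p = y_c + I_c/(y_c·A) = 7.33333 + 2.9103/(7.33333 × 3.3575) = 7.33333 + 0.118201 = 7.45153 m along the plane.

h_p = 7.452 m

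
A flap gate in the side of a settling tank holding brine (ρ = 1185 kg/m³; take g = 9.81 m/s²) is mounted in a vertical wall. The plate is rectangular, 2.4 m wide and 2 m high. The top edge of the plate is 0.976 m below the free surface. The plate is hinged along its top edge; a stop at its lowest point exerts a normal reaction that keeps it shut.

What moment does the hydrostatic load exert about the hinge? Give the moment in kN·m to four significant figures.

γ = ρg = 1185 × 9.81 / 1000 = 11.62485 kN/m³.
The centroid lies 2/2 = 1 m below the top edge, so the centroid depth is h_c = 0.976 + 1 = 1.976 m.
A = 2.4 × 2 = 4.8 m².
Resultant F = γ·h_c·A = 11.62485 × 1.976 × 4.8 = 110.259 kN.
I_c = b·h³/12 = 2.4 × 2³/12 = 1.6 m⁴.
Centre of pressure: y_p = y_c + I_c/(y_c·A) = 1.976 + 1.6/(1.976 × 4.8) = 1.976 + 0.168691 = 2.14469 m along the plane.
The resultant acts 1 + 0.168691 = 1.16869 m (along the plate) below the hinge at the top edge, so the moment about the hinge is M = F × 1.16869 = 110.259 × 1.16869 = 128.859 kN·m.

M ≈ 128.9 kN·m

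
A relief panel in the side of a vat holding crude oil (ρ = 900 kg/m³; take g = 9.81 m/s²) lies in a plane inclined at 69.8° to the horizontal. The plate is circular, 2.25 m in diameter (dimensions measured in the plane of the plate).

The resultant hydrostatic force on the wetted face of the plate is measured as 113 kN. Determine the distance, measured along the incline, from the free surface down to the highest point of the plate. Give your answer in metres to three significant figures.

γ = ρg = 900 × 9.81 / 1000 = 8.829 kN/m³.
A = π(1.125)² = 3.97608 m².
From F = γ·h_c·A, the centroid depth is h_c = 113/(8.829 × 3.97608) = 3.21893 m.
Let θ = 69.8° be the plate's angle to the horizontal; measure y along the incline from where the plane meets the free surface. Vertical depth h = y·sinθ with sinθ = 0.938493.
Along the incline, y_c = h_c/sinθ = 3.21893/0.938493 = 3.42989 m.
The centroid is at the centre, 1.125 m below the top of the plate, so the highest point sits at y_top = 3.42989 − 1.125 = 2.30489 m along the incline.

y_top ≈ 2.30 m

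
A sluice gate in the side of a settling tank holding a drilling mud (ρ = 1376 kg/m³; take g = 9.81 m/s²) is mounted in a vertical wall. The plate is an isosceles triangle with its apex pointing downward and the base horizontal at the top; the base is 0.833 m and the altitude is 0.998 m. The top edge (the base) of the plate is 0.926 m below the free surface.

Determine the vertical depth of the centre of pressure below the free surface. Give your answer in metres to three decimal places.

γ = ρg = 1376 × 9.81 / 1000 = 13.49856 kN/m³.
With the apex down, the centroid sits h/3 = 0.998/3 = 0.332667 m below the base (the top edge), so the centroid depth is h_c = 0.926 + 0.332667 = 1.25867 m.
A = ½ × 0.833 × 0.998 = 0.415667 m².
Resultant F = γ·h_c·A = 13.49856 × 1.25867 × 0.415667 = 7.06228 kN.
I_c = b·h³/36 = 0.833 × 0.998³/36 = 0.0230003 m⁴.
Centre of pressure: y_p = y_c + I_c/(y_c·A) = 1.25867 + 0.0230003/(1.25867 × 0.415667) = 1.25867 + 0.0439619 = 1.30263 m along the plane.

h_p = 1.303 m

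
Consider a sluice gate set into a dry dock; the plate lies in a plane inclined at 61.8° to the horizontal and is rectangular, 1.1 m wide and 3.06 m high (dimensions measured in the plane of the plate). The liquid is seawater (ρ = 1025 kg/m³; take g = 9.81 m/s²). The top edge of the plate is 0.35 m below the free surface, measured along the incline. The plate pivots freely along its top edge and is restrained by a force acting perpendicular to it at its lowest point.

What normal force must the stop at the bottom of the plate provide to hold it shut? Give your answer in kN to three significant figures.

P ≈ 35.6 kN

γ = ρg = 1025 × 9.81 / 1000 = 10.05525 kN/m³.
Let θ = 61.8° be the plate's angle to the horizontal; measure y along the incline from where the plane meets the free surface. Vertical depth h = y·sinθ with sinθ = 0.881303.
The centroid lies 3.06/2 = 1.53 m below the top edge, so y_c = 0.35 + 1.53 = 1.88 m and h_c = 1.88 × 0.881303 = 1.65685 m.
A = 1.1 × 3.06 = 3.366 m².
Resultant F = γ·h_c·A = 10.05525 × 1.65685 × 3.366 = 56.0777 kN.
I_c = b·h³/12 = 1.1 × 3.06³/12 = 2.62649 m⁴.
Centre of pressure: y_p = y_c + I_c/(y_c·A) = 1.88 + 2.62649/(1.88 × 3.366) = 1.88 + 0.415053 = 2.29505 m along the plane.
The resultant acts 1.53 + 0.415053 = 1.94505 m (along the plate) below the hinge at the top edge, so the moment about the hinge is M = F × 1.94505 = 56.0777 × 1.94505 = 109.074 kN·m.
A normal force at the bottom, 3.06 m from the hinge, must supply this moment: P = 109.074/3.06 = 35.6451 kN.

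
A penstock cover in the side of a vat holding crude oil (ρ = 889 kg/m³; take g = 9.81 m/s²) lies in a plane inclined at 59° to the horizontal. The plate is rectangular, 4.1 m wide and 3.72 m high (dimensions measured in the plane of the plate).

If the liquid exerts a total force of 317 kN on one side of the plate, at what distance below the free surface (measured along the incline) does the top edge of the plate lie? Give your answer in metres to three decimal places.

y_top ≈ 0.920 m

γ = ρg = 889 × 9.81 / 1000 = 8.72109 kN/m³.
A = 4.1 × 3.72 = 15.252 m².
From F = γ·h_c·A, the centroid depth is h_c = 317/(8.72109 × 15.252) = 2.38321 m.
Let θ = 59° be the plate's angle to the horizontal; measure y along the incline from where the plane meets the free surface. Vertical depth h = y·sinθ with sinθ = 0.857167.
Along the incline, y_c = h_c/sinθ = 2.38321/0.857167 = 2.78033 m.
The centroid lies 3.72/2 = 1.86 m below the top edge, so the top edge sits at y_top = 2.78033 − 1.86 = 0.92033 m along the incline.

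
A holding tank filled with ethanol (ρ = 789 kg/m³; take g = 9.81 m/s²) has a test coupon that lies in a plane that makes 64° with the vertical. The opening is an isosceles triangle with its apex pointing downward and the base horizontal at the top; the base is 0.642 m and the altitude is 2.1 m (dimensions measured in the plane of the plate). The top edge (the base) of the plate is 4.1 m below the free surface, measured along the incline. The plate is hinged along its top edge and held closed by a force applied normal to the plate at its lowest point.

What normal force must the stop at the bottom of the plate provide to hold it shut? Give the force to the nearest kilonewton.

P ≈ 4 kN

γ = ρg = 789 × 9.81 / 1000 = 7.74009 kN/m³.
The plate makes 64° with the vertical, i.e. θ = 90° − 64° = 26° to the horizontal. Measuring y along the incline from the free-surface line, vertical depth h = y·sinθ with sinθ = 0.438371.
With the apex down, the centroid sits h/3 = 2.1/3 = 0.7 m below the base (the top edge), so y_c = 4.1 + 0.7 = 4.8 m and h_c = 4.8 × 0.438371 = 2.10418 m.
A = ½ × 0.642 × 2.1 = 0.6741 m².
Resultant F = γ·h_c·A = 7.74009 × 2.10418 × 0.6741 = 10.9788 kN.
I_c = b·h³/36 = 0.642 × 2.1³/36 = 0.165155 m⁴.
Centre of pressure: y_p = y_c + I_c/(y_c·A) = 4.8 + 0.165155/(4.8 × 0.6741) = 4.8 + 0.0510418 = 4.85104 m along the plane.
The resultant acts 0.7 + 0.0510418 = 0.751042 m (along the plate) below the hinge at the top edge, so the moment about the hinge is M = F × 0.751042 = 10.9788 × 0.751042 = 8.24554 kN·m.
A normal force at the bottom, 2.1 m from the hinge, must supply this moment: P = 8.24554/2.1 = 3.92645 kN.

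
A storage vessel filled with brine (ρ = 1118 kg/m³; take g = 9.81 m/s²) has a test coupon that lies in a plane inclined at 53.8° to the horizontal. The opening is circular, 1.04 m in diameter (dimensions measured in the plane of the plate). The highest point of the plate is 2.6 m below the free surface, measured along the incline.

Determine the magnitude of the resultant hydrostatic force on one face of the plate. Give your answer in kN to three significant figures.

F ≈ 23.5 kN

γ = ρg = 1118 × 9.81 / 1000 = 10.96758 kN/m³.
Let θ = 53.8° be the plate's angle to the horizontal; measure y along the incline from where the plane meets the free surface. Vertical depth h = y·sinθ with sinθ = 0.806960.
The centroid is at the centre, 0.52 m below the top of the plate, so y_c = 2.6 + 0.52 = 3.12 m and h_c = 3.12 × 0.806960 = 2.51772 m.
A = π(0.52)² = 0.849487 m².
Resultant F = γ·h_c·A = 10.96758 × 2.51772 × 0.849487 = 23.4571 kN.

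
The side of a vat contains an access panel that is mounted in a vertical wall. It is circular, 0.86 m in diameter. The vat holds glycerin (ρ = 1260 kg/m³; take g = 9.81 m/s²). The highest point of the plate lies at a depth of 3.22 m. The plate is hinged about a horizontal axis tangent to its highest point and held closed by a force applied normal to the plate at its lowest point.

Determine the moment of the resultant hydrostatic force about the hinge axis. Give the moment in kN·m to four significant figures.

M ≈ 11.60 kN·m

γ = ρg = 1260 × 9.81 / 1000 = 12.3606 kN/m³.
The centroid is at the centre, 0.43 m below the top of the plate, so the centroid depth is h_c = 3.22 + 0.43 = 3.65 m.
A = π(0.43)² = 0.58088 m².
Resultant F = γ·h_c·A = 12.3606 × 3.65 × 0.58088 = 26.2071 kN.
I_c = πr⁴/4 = π × 0.43⁴/4 = 0.0268512 m⁴.
Centre of pressure: y_p = y_c + I_c/(y_c·A) = 3.65 + 0.0268512/(3.65 × 0.58088) = 3.65 + 0.0126644 = 3.66266 m along the plane.
The resultant acts 0.43 + 0.0126644 = 0.442664 m (along the plate) below the hinge at the top edge, so the moment about the hinge is M = F × 0.442664 = 26.2071 × 0.442664 = 11.6009 kN·m.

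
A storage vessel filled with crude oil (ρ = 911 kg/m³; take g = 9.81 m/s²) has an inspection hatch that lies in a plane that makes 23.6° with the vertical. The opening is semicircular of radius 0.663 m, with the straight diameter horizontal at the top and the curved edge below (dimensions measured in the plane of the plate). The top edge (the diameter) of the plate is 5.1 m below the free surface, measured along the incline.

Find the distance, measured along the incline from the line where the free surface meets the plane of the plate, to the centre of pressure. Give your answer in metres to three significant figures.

γ = ρg = 911 × 9.81 / 1000 = 8.93691 kN/m³.
The plate makes 23.6° with the vertical, i.e. θ = 90° − 23.6° = 66.4° to the horizontal. Measuring y along the incline from the free-surface line, vertical depth h = y·sinθ with sinθ = 0.916363.
The centroid of a semicircle lies 4r/(3π) = 0.281386 m from the diameter, here below the top edge, so y_c = 5.1 + 0.281386 = 5.38139 m and h_c = 5.38139 × 0.916363 = 4.93131 m.
A = πr²/2 = π × 0.663²/2 = 0.690473 m².
Resultant F = γ·h_c·A = 8.93691 × 4.93131 × 0.690473 = 30.4296 kN.
I_c = (π/8 − 8/(9π))·r⁴ = 0.109757 × 0.663⁴ = 0.0212073 m⁴.
Centre of pressure: y_p = y_c + I_c/(y_c·A) = 5.38139 + 0.0212073/(5.38139 × 0.690473) = 5.38139 + 0.00570748 = 5.3871 m along the plane.

y_p = 5.39 m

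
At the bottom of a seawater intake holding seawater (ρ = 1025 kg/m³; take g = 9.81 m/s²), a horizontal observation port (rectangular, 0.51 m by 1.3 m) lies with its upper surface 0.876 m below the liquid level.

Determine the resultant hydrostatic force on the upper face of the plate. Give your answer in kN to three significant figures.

F ≈ 5.84 kN

γ = ρg = 1025 × 9.81 / 1000 = 10.05525 kN/m³.
The plate is horizontal, so pressure is uniform at p = γ·h = 10.05525 × 0.876 = 8.8084 kN/m².
A = 0.51 × 1.3 = 0.663 m².
F = p·A = 8.8084 × 0.663 = 5.83997 kN.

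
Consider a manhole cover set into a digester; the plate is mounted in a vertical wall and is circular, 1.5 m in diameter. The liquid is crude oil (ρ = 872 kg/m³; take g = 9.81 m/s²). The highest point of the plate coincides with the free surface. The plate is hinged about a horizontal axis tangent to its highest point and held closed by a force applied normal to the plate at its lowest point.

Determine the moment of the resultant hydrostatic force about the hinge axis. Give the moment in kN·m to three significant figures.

M ≈ 10.6 kN·m

γ = ρg = 872 × 9.81 / 1000 = 8.55432 kN/m³.
The centroid is at the centre, 0.75 m below the top of the plate, so the centroid depth is h_c = 0.75 m.
A = π(0.75)² = 1.76715 m².
Resultant F = γ·h_c·A = 8.55432 × 0.75 × 1.76715 = 11.3376 kN.
I_c = πr⁴/4 = π × 0.75⁴/4 = 0.248505 m⁴.
Centre of pressure: y_p = y_c + I_c/(y_c·A) = 0.75 + 0.248505/(0.75 × 1.76715) = 0.75 + 0.1875 = 0.9375 m along the plane.
The resultant acts 0.75 + 0.1875 = 0.9375 m (along the plate) below the hinge at the top edge, so the moment about the hinge is M = F × 0.9375 = 11.3376 × 0.9375 = 10.629 kN·m.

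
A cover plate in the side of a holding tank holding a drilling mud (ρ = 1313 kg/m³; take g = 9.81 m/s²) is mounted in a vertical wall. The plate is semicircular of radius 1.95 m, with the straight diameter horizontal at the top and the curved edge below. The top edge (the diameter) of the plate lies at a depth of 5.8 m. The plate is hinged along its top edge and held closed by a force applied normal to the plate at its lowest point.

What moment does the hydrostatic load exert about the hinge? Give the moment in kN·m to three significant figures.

γ = ρg = 1313 × 9.81 / 1000 = 12.88053 kN/m³.
The centroid of a semicircle lies 4r/(3π) = 0.827606 m from the diameter, here below the top edge, so the centroid depth is h_c = 5.8 + 0.827606 = 6.62761 m.
A = πr²/2 = π × 1.95²/2 = 5.97295 m².
Resultant F = γ·h_c·A = 12.88053 × 6.62761 × 5.97295 = 509.894 kN.
I_c = (π/8 − 8/(9π))·r⁴ = 0.109757 × 1.95⁴ = 1.58698 m⁴.
Centre of pressure: y_p = y_c + I_c/(y_c·A) = 6.62761 + 1.58698/(6.62761 × 5.97295) = 6.62761 + 0.040089 = 6.6677 m along the plane.
The resultant acts 0.827606 + 0.040089 = 0.867695 m (along the plate) below the hinge at the top edge, so the moment about the hinge is M = F × 0.867695 = 509.894 × 0.867695 = 442.432 kN·m.

M ≈ 442 kN·m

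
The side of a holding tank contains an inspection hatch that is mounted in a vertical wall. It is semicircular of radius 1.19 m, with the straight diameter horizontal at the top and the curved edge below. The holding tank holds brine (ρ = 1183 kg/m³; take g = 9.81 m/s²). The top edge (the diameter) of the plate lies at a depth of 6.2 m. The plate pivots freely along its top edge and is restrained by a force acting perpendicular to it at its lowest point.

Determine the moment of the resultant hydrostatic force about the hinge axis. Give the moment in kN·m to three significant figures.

M ≈ 90.0 kN·m

γ = ρg = 1183 × 9.81 / 1000 = 11.60523 kN/m³.
The centroid of a semicircle lies 4r/(3π) = 0.505052 m from the diameter, here below the top edge, so the centroid depth is h_c = 6.2 + 0.505052 = 6.70505 m.
A = πr²/2 = π × 1.19²/2 = 2.2244 m².
Resultant F = γ·h_c·A = 11.60523 × 6.70505 × 2.2244 = 173.089 kN.
I_c = (π/8 − 8/(9π))·r⁴ = 0.109757 × 1.19⁴ = 0.2201 m⁴.
Centre of pressure: y_p = y_c + I_c/(y_c·A) = 6.70505 + 0.2201/(6.70505 × 2.2244) = 6.70505 + 0.0147572 = 6.71981 m along the plane.
The resultant acts 0.505052 + 0.0147572 = 0.519809 m (along the plate) below the hinge at the top edge, so the moment about the hinge is M = F × 0.519809 = 173.089 × 0.519809 = 89.9732 kN·m.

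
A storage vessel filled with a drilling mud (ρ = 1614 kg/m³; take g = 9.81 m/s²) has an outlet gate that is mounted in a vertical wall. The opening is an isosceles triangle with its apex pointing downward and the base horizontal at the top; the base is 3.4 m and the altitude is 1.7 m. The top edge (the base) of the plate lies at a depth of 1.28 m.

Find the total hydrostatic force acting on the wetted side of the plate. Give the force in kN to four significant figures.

γ = ρg = 1614 × 9.81 / 1000 = 15.83334 kN/m³.
With the apex down, the centroid sits h/3 = 1.7/3 = 0.566667 m below the base (the top edge), so the centroid depth is h_c = 1.28 + 0.566667 = 1.84667 m.
A = ½ × 3.4 × 1.7 = 2.89 m².
Resultant F = γ·h_c·A = 15.83334 × 1.84667 × 2.89 = 84.5006 kN.

F ≈ 84.50 kN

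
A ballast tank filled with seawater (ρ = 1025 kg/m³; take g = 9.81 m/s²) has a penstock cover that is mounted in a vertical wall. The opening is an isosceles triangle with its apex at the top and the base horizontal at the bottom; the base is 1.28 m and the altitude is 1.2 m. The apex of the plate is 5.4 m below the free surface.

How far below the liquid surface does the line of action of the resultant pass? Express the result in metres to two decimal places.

γ = ρg = 1025 × 9.81 / 1000 = 10.05525 kN/m³.
With the apex up, the centroid sits 2h/3 = 2 × 1.2/3 = 0.8 m below the apex, so the centroid depth is h_c = 5.4 + 0.8 = 6.2 m.
A = ½ × 1.28 × 1.2 = 0.768 m².
Resultant F = γ·h_c·A = 10.05525 × 6.2 × 0.768 = 47.8791 kN.
I_c = b·h³/36 = 1.28 × 1.2³/36 = 0.06144 m⁴.
Centre of pressure: y_p = y_c + I_c/(y_c·A) = 6.2 + 0.06144/(6.2 × 0.768) = 6.2 + 0.0129032 = 6.2129 m along the plane.

h_p = 6.21 m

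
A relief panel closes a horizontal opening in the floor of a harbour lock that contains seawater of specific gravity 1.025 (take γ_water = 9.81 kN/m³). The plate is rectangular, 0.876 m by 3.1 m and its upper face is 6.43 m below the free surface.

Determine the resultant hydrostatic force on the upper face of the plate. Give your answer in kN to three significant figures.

F ≈ 176 kN

γ = 1.025 × 9.81 = 10.05525 kN/m³.
The plate is horizontal, so pressure is uniform at p = γ·h = 10.05525 × 6.43 = 64.6553 kN/m².
A = 0.876 × 3.1 = 2.7156 m².
F = p·A = 64.6553 × 2.7156 = 175.578 kN.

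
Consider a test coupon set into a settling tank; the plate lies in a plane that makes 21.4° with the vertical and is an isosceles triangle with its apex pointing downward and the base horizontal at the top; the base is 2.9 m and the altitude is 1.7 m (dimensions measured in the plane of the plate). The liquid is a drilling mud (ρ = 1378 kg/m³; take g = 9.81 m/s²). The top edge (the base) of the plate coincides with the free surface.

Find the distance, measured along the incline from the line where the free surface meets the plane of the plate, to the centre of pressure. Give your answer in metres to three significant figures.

y_p = 0.850 m

γ = ρg = 1378 × 9.81 / 1000 = 13.51818 kN/m³.
The plate makes 21.4° with the vertical, i.e. θ = 90° − 21.4° = 68.6° to the horizontal. Measuring y along the incline from the free-surface line, vertical depth h = y·sinθ with sinθ = 0.931056.
With the apex down, the centroid sits h/3 = 1.7/3 = 0.566667 m below the base (the top edge), so y_c = 0.566667 m and h_c = 0.566667 × 0.931056 = 0.527599 m.
A = ½ × 2.9 × 1.7 = 2.465 m².
Resultant F = γ·h_c·A = 13.51818 × 0.527599 × 2.465 = 17.5808 kN.
I_c = b·h³/36 = 2.9 × 1.7³/36 = 0.395769 m⁴.
Centre of pressure: y_p = y_c + I_c/(y_c·A) = 0.566667 + 0.395769/(0.566667 × 2.465) = 0.566667 + 0.283333 = 0.85 m along the plane.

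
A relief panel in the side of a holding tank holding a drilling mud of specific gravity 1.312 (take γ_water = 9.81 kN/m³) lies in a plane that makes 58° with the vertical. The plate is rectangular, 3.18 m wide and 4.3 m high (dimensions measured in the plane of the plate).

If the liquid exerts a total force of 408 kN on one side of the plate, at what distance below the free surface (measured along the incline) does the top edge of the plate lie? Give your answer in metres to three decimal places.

y_top ≈ 2.225 m

γ = 1.312 × 9.81 = 12.87072 kN/m³.
A = 3.18 × 4.3 = 13.674 m².
From F = γ·h_c·A, the centroid depth is h_c = 408/(12.87072 × 13.674) = 2.31826 m.
The plate makes 58° with the vertical, i.e. θ = 90° − 58° = 32° to the horizontal. Measuring y along the incline from the free-surface line, vertical depth h = y·sinθ with sinθ = 0.529919.
Along the incline, y_c = h_c/sinθ = 2.31826/0.529919 = 4.37474 m.
The centroid lies 4.3/2 = 2.15 m below the top edge, so the top edge sits at y_top = 4.37474 − 2.15 = 2.22474 m along the incline.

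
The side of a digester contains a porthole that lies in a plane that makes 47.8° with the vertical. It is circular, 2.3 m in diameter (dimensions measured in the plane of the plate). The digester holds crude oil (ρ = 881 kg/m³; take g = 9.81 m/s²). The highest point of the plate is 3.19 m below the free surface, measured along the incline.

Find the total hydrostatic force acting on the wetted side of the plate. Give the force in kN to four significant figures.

F ≈ 104.7 kN

γ = ρg = 881 × 9.81 / 1000 = 8.64261 kN/m³.
The plate makes 47.8° with the vertical, i.e. θ = 90° − 47.8° = 42.2° to the horizontal. Measuring y along the incline from the free-surface line, vertical depth h = y·sinθ with sinθ = 0.671721.
The centroid is at the centre, 1.15 m below the top of the plate, so y_c = 3.19 + 1.15 = 4.34 m and h_c = 4.34 × 0.671721 = 2.91527 m.
A = π(1.15)² = 4.15476 m².
Resultant F = γ·h_c·A = 8.64261 × 2.91527 × 4.15476 = 104.681 kN.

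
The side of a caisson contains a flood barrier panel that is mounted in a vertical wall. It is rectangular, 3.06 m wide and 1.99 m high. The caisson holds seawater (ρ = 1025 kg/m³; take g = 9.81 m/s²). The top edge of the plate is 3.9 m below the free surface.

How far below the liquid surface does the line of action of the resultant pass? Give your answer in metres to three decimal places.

γ = ρg = 1025 × 9.81 / 1000 = 10.05525 kN/m³.
The centroid lies 1.99/2 = 0.995 m below the top edge, so the centroid depth is h_c = 3.9 + 0.995 = 4.895 m.
A = 3.06 × 1.99 = 6.0894 m².
Resultant F = γ·h_c·A = 10.05525 × 4.895 × 6.0894 = 299.723 kN.
I_c = b·h³/12 = 3.06 × 1.99³/12 = 2.00955 m⁴.
Centre of pressure: y_p = y_c + I_c/(y_c·A) = 4.895 + 2.00955/(4.895 × 6.0894) = 4.895 + 0.0674173 = 4.96242 m along the plane.

h_p = 4.962 m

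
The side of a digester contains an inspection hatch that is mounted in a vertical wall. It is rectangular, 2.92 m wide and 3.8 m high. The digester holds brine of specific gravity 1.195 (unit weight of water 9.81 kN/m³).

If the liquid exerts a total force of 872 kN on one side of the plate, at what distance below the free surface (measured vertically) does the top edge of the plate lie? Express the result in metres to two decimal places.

γ = 1.195 × 9.81 = 11.72295 kN/m³.
A = 2.92 × 3.8 = 11.096 m².
From F = γ·h_c·A, the centroid depth is h_c = 872/(11.72295 × 11.096) = 6.70368 m.
The centroid lies 3.8/2 = 1.9 m below the top edge, so the top edge sits at h_top = 6.70368 − 1.9 = 4.80368 m below the surface.

d_top ≈ 4.80 m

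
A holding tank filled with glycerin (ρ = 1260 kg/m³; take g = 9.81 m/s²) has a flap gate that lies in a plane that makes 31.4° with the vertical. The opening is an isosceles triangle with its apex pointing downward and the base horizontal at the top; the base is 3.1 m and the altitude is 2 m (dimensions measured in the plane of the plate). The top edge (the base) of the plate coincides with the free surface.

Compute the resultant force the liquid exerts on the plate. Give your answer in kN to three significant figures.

γ = ρg = 1260 × 9.81 / 1000 = 12.3606 kN/m³.
The plate makes 31.4° with the vertical, i.e. θ = 90° − 31.4° = 58.6° to the horizontal. Measuring y along the incline from the free-surface line, vertical depth h = y·sinθ with sinθ = 0.853551.
With the apex down, the centroid sits h/3 = 2/3 = 0.666667 m below the base (the top edge), so y_c = 0.666667 m and h_c = 0.666667 × 0.853551 = 0.569034 m.
A = ½ × 3.1 × 2 = 3.1 m².
Resultant F = γ·h_c·A = 12.3606 × 0.569034 × 3.1 = 21.8042 kN.

F ≈ 21.8 kN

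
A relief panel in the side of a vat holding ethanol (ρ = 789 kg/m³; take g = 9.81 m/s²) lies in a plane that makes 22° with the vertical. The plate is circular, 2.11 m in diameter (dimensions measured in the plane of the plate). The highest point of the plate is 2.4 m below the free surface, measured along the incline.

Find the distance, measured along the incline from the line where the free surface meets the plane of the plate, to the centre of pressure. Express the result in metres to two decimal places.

y_p = 3.54 m

γ = ρg = 789 × 9.81 / 1000 = 7.74009 kN/m³.
The plate makes 22° with the vertical, i.e. θ = 90° − 22° = 68° to the horizontal. Measuring y along the incline from the free-surface line, vertical depth h = y·sinθ with sinθ = 0.927184.
The centroid is at the centre, 1.055 m below the top of the plate, so y_c = 2.4 + 1.055 = 3.455 m and h_c = 3.455 × 0.927184 = 3.20342 m.
A = π(1.055)² = 3.49667 m².
Resultant F = γ·h_c·A = 7.74009 × 3.20342 × 3.49667 = 86.6991 kN.
I_c = πr⁴/4 = π × 1.055⁴/4 = 0.972971 m⁴.
Centre of pressure: y_p = y_c + I_c/(y_c·A) = 3.455 + 0.972971/(3.455 × 3.49667) = 3.455 + 0.0805373 = 3.53554 m along the plane.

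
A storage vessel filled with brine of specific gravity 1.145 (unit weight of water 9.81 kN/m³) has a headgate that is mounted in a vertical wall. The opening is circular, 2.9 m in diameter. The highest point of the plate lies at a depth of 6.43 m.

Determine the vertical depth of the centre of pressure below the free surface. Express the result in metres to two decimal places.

h_p = 7.95 m

γ = 1.145 × 9.81 = 11.23245 kN/m³.
The centroid is at the centre, 1.45 m below the top of the plate, so the centroid depth is h_c = 6.43 + 1.45 = 7.88 m.
A = π(1.45)² = 6.6052 m².
Resultant F = γ·h_c·A = 11.23245 × 7.88 × 6.6052 = 584.638 kN.
I_c = πr⁴/4 = π × 1.45⁴/4 = 3.47186 m⁴.
Centre of pressure: y_p = y_c + I_c/(y_c·A) = 7.88 + 3.47186/(7.88 × 6.6052) = 7.88 + 0.0667037 = 7.9467 m along the plane.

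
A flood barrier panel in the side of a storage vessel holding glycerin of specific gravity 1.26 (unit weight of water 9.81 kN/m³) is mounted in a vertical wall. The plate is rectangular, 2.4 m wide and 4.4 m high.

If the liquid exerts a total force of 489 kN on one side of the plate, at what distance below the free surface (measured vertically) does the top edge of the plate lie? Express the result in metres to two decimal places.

γ = 1.26 × 9.81 = 12.3606 kN/m³.
A = 2.4 × 4.4 = 10.56 m².
From F = γ·h_c·A, the centroid depth is h_c = 489/(12.3606 × 10.56) = 3.74632 m.
The centroid lies 4.4/2 = 2.2 m below the top edge, so the top edge sits at h_top = 3.74632 − 2.2 = 1.54632 m below the surface.

d_top ≈ 1.55 m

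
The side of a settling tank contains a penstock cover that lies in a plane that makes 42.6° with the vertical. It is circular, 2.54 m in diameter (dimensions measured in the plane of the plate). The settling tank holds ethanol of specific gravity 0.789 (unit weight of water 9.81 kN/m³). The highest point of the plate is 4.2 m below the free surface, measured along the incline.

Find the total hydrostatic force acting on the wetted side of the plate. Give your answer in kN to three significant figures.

γ = 0.789 × 9.81 = 7.74009 kN/m³.
The plate makes 42.6° with the vertical, i.e. θ = 90° − 42.6° = 47.4° to the horizontal. Measuring y along the incline from the free-surface line, vertical depth h = y·sinθ with sinθ = 0.736097.
The centroid is at the centre, 1.27 m below the top of the plate, so y_c = 4.2 + 1.27 = 5.47 m and h_c = 5.47 × 0.736097 = 4.02645 m.
A = π(1.27)² = 5.06707 m².
Resultant F = γ·h_c·A = 7.74009 × 4.02645 × 5.06707 = 157.916 kN.

F ≈ 158 kN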